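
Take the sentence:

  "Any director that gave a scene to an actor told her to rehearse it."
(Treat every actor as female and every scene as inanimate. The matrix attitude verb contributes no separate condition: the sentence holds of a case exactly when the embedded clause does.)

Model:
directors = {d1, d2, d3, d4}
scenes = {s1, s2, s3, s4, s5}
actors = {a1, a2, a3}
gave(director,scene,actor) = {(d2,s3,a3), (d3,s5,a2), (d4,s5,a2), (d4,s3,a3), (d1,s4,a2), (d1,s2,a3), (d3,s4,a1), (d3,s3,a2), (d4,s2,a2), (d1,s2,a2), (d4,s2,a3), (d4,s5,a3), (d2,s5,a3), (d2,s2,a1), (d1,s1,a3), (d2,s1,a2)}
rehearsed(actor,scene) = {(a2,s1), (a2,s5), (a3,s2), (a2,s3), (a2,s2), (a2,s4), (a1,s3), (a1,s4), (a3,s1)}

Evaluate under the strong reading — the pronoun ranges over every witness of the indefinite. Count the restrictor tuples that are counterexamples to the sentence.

"her" takes "an actor" as antecedent and "it" takes "a scene"; both are donkey pronouns co-varying with the restrictor.
Strong reading: for every (d,s,a) with gave(d,s,a), rehearsed(a,s).
Restrictor triples: (d1,s1,a3)→rehearsed(a3,s1) ✓  (d1,s2,a2)→rehearsed(a2,s2) ✓  (d1,s2,a3)→rehearsed(a3,s2) ✓  (d1,s4,a2)→rehearsed(a2,s4) ✓  (d2,s1,a2)→rehearsed(a2,s1) ✓  (d2,s2,a1)→rehearsed(a1,s2) ✗  (d2,s3,a3)→rehearsed(a3,s3) ✗  (d2,s5,a3)→rehearsed(a3,s5) ✗  (d3,s3,a2)→rehearsed(a2,s3) ✓  (d3,s4,a1)→rehearsed(a1,s4) ✓  (d3,s5,a2)→rehearsed(a2,s5) ✓  (d4,s2,a2)→rehearsed(a2,s2) ✓  (d4,s2,a3)→rehearsed(a3,s2) ✓  (d4,s3,a3)→rehearsed(a3,s3) ✗  (d4,s5,a2)→rehearsed(a2,s5) ✓  (d4,s5,a3)→rehearsed(a3,s5) ✗
Counterexamples (restrictor triples failing the scope): 5.

5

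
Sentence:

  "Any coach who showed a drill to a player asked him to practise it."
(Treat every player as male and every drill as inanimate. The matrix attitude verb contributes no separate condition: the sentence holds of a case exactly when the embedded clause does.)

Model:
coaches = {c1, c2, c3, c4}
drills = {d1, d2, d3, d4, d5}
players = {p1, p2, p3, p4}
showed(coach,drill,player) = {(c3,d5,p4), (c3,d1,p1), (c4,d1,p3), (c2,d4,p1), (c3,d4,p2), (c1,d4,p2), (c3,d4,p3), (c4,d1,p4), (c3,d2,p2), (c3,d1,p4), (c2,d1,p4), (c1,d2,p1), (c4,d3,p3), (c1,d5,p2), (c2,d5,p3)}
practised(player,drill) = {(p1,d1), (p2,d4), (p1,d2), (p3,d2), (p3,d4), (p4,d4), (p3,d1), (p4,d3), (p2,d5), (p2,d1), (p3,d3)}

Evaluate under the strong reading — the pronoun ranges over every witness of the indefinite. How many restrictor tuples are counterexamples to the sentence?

"him" takes "a player" as antecedent and "it" takes "a drill"; both are donkey pronouns co-varying with the restrictor.
Strong reading: for every (c,d,p) with showed(c,d,p), practised(p,d).
Restrictor triples: (c1,d2,p1)→practised(p1,d2) ✓  (c1,d4,p2)→practised(p2,d4) ✓  (c1,d5,p2)→practised(p2,d5) ✓  (c2,d1,p4)→practised(p4,d1) ✗  (c2,d4,p1)→practised(p1,d4) ✗  (c2,d5,p3)→practised(p3,d5) ✗  (c3,d1,p1)→practised(p1,d1) ✓  (c3,d1,p4)→practised(p4,d1) ✗  (c3,d2,p2)→practised(p2,d2) ✗  (c3,d4,p2)→practised(p2,d4) ✓  (c3,d4,p3)→practised(p3,d4) ✓  (c3,d5,p4)→practised(p4,d5) ✗  (c4,d1,p3)→practised(p3,d1) ✓  (c4,d1,p4)→practised(p4,d1) ✗  (c4,d3,p3)→practised(p3,d3) ✓
Counterexamples (restrictor triples failing the scope): 7.

7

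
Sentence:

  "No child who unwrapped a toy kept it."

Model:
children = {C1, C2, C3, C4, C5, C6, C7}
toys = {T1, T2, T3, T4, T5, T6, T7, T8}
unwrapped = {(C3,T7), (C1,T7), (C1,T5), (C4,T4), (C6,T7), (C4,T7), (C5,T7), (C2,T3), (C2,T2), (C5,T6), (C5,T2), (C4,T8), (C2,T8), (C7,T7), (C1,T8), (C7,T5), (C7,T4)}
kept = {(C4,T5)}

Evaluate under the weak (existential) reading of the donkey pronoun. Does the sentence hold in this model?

True

"it" takes "a toy" as antecedent — a donkey pronoun bound across the clause boundary.
Truth condition: for no (c,t) with unwrapped(c,t) does kept(c,t) hold.
Restrictor pairs — does the scope hold? (C1,T5):fails  (C1,T7):fails  (C1,T8):fails  (C2,T2):fails  (C2,T3):fails  (C2,T8):fails  (C3,T7):fails  (C4,T4):fails  (C4,T7):fails  (C4,T8):fails  (C5,T2):fails  (C5,T6):fails  (C5,T7):fails  (C6,T7):fails  (C7,T4):fails  (C7,T5):fails  (C7,T7):fails
Scope holds for no restrictor pair, so the sentence is true.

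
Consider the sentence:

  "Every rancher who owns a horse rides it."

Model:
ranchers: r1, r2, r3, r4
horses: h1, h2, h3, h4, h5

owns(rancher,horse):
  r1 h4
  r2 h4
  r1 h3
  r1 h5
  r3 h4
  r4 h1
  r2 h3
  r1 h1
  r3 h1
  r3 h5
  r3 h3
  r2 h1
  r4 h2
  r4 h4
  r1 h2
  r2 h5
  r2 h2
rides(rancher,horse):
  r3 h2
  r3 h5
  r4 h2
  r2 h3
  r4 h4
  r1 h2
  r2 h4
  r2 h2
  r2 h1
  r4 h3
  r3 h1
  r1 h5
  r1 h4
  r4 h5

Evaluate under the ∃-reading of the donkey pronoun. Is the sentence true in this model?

True

"it" takes "a horse" as antecedent — a donkey pronoun bound across the clause boundary.
Weak reading: every rancher r with some owns-horse has at least one owns-horse h such that rides(r,h).
Per rancher: r1:✓  r2:✓  r3:✓  r4:✓
Every rancher in the restrictor has a witness.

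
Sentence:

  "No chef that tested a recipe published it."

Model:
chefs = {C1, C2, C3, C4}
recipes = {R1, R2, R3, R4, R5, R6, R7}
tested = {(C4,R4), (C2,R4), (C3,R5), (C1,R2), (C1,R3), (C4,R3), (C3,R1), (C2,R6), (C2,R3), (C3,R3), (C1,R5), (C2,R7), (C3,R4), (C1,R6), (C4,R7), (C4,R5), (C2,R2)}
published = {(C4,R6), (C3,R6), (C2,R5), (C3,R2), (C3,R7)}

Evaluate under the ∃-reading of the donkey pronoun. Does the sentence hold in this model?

"it" takes "a recipe" as antecedent — a donkey pronoun bound across the clause boundary.
Truth condition: for no (c,r) with tested(c,r) does published(c,r) hold.
Restrictor pairs — does the scope hold? (C1,R2):fails  (C1,R3):fails  (C1,R5):fails  (C1,R6):fails  (C2,R2):fails  (C2,R3):fails  (C2,R4):fails  (C2,R6):fails  (C2,R7):fails  (C3,R1):fails  (C3,R3):fails  (C3,R4):fails  (C3,R5):fails  (C4,R3):fails  (C4,R4):fails  (C4,R5):fails  (C4,R7):fails
Scope holds for no restrictor pair, so the sentence is true.

True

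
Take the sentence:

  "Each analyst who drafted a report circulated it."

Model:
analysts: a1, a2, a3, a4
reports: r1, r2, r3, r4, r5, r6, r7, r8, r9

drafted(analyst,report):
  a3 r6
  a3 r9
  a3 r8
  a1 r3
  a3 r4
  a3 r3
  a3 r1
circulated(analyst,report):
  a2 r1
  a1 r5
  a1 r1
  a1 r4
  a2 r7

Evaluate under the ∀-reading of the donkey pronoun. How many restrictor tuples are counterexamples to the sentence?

7

"it" takes "a report" as antecedent — a donkey pronoun bound across the clause boundary.
Strong reading: for every (a,r) with drafted(a,r), circulated(a,r).
Restrictor pairs: (a1,r3) ✗  (a3,r1) ✗  (a3,r3) ✗  (a3,r4) ✗  (a3,r6) ✗  (a3,r8) ✗  (a3,r9) ✗
Counterexamples (restrictor pairs failing the scope): 7.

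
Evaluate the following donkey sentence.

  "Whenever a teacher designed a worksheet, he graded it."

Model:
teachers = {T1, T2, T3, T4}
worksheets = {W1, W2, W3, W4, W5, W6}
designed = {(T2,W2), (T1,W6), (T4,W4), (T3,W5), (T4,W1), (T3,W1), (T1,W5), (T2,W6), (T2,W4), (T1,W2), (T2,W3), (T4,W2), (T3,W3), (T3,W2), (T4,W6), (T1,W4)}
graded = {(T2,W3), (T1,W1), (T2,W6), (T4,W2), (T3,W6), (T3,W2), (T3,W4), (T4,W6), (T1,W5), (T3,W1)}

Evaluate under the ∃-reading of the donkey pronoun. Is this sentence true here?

True

"it" takes "a worksheet" as antecedent — a donkey pronoun bound across the clause boundary.
Weak reading: every teacher t with some designed-worksheet has at least one designed-worksheet w such that graded(t,w).
Per teacher: T1:✓  T2:✓  T3:✓  T4:✓
Every teacher in the restrictor has a witness.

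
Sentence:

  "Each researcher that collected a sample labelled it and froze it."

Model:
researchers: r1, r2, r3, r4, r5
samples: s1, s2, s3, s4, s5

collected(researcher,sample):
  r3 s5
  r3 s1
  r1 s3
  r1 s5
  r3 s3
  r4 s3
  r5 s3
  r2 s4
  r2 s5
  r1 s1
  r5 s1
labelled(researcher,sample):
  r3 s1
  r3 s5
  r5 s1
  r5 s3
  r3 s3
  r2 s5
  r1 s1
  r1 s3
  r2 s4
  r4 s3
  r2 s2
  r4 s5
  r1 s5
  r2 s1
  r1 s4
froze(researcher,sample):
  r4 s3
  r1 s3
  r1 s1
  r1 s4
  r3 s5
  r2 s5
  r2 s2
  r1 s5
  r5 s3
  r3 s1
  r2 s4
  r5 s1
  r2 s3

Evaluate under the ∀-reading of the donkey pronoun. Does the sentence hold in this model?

"it" takes "a sample" as antecedent — a donkey pronoun bound across the clause boundary.
Strong reading: for every (r,s) with collected(r,s), labelled(r,s) ∧ froze(r,s).
Restrictor pairs: (r1,s1) ✓  (r1,s3) ✓  (r1,s5) ✓  (r2,s4) ✓  (r2,s5) ✓  (r3,s1) ✓  (r3,s3) ✗  (r3,s5) ✓  (r4,s3) ✓  (r5,s1) ✓  (r5,s3) ✓
Counterexample: (r3,s3) is in collected but fails the scope.

False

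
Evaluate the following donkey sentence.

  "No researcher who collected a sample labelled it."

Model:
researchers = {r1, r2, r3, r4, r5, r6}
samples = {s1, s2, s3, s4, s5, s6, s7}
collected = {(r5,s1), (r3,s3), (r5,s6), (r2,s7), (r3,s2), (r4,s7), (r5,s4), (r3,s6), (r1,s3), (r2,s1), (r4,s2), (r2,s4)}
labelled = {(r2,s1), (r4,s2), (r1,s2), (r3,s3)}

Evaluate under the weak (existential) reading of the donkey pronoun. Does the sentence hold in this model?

False

"it" takes "a sample" as antecedent — a donkey pronoun bound across the clause boundary.
Truth condition: for no (r,s) with collected(r,s) does labelled(r,s) hold.
Restrictor pairs — does the scope hold? (r1,s3):fails  (r2,s1):holds  (r2,s4):fails  (r2,s7):fails  (r3,s2):fails  (r3,s3):holds  (r3,s6):fails  (r4,s2):holds  (r4,s7):fails  (r5,s1):fails  (r5,s4):fails  (r5,s6):fails
Scope holds for 3 pair(s), so the sentence is false.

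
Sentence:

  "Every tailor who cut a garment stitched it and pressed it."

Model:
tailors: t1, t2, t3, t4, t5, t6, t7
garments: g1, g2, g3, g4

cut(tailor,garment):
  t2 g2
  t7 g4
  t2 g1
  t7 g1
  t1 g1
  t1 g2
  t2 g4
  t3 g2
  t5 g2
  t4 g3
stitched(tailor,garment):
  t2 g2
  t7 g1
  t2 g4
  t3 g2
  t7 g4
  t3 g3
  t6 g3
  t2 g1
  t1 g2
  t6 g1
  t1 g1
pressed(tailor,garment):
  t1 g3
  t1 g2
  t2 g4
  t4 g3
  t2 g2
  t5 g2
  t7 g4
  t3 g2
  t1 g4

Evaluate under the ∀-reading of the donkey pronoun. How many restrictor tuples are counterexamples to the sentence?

5

"it" takes "a garment" as antecedent — a donkey pronoun bound across the clause boundary.
Strong reading: for every (t,g) with cut(t,g), stitched(t,g) ∧ pressed(t,g).
Restrictor pairs: (t1,g1) ✗  (t1,g2) ✓  (t2,g1) ✗  (t2,g2) ✓  (t2,g4) ✓  (t3,g2) ✓  (t4,g3) ✗  (t5,g2) ✗  (t7,g1) ✗  (t7,g4) ✓
Counterexamples (restrictor pairs failing the scope): 5.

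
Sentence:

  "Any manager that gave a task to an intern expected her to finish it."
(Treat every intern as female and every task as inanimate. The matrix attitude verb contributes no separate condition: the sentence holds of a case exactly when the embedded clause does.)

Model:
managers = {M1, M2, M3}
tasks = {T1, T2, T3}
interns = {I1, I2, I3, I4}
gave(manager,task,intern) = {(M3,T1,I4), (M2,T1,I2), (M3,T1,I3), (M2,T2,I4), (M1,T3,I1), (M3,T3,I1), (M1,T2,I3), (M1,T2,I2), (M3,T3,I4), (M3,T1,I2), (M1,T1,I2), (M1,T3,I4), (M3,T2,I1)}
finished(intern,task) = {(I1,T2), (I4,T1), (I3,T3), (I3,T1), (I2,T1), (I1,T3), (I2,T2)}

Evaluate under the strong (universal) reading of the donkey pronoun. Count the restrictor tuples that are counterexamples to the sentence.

"her" takes "an intern" as antecedent and "it" takes "a task"; both are donkey pronouns co-varying with the restrictor.
Strong reading: for every (m,t,i) with gave(m,t,i), finished(i,t).
Restrictor triples: (M1,T1,I2)→finished(I2,T1) ✓  (M1,T2,I2)→finished(I2,T2) ✓  (M1,T2,I3)→finished(I3,T2) ✗  (M1,T3,I1)→finished(I1,T3) ✓  (M1,T3,I4)→finished(I4,T3) ✗  (M2,T1,I2)→finished(I2,T1) ✓  (M2,T2,I4)→finished(I4,T2) ✗  (M3,T1,I2)→finished(I2,T1) ✓  (M3,T1,I3)→finished(I3,T1) ✓  (M3,T1,I4)→finished(I4,T1) ✓  (M3,T2,I1)→finished(I1,T2) ✓  (M3,T3,I1)→finished(I1,T3) ✓  (M3,T3,I4)→finished(I4,T3) ✗
Counterexamples (restrictor triples failing the scope): 4.

4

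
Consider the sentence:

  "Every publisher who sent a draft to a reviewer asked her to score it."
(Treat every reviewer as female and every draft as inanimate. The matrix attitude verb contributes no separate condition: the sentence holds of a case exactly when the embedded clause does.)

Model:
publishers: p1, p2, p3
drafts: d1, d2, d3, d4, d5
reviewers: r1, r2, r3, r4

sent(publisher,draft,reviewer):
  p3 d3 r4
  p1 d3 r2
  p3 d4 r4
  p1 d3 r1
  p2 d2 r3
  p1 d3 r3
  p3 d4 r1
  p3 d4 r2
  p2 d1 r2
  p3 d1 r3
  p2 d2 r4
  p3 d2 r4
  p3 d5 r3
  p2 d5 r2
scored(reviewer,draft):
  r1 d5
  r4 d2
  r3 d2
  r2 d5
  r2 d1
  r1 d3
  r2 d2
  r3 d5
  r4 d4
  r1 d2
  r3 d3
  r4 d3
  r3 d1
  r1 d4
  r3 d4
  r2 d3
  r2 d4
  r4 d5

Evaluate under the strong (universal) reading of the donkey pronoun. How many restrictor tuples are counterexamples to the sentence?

"her" takes "a reviewer" as antecedent and "it" takes "a draft"; both are donkey pronouns co-varying with the restrictor.
Strong reading: for every (p,d,r) with sent(p,d,r), scored(r,d).
Restrictor triples: (p1,d3,r1)→scored(r1,d3) ✓  (p1,d3,r2)→scored(r2,d3) ✓  (p1,d3,r3)→scored(r3,d3) ✓  (p2,d1,r2)→scored(r2,d1) ✓  (p2,d2,r3)→scored(r3,d2) ✓  (p2,d2,r4)→scored(r4,d2) ✓  (p2,d5,r2)→scored(r2,d5) ✓  (p3,d1,r3)→scored(r3,d1) ✓  (p3,d2,r4)→scored(r4,d2) ✓  (p3,d3,r4)→scored(r4,d3) ✓  (p3,d4,r1)→scored(r1,d4) ✓  (p3,d4,r2)→scored(r2,d4) ✓  (p3,d4,r4)→scored(r4,d4) ✓  (p3,d5,r3)→scored(r3,d5) ✓
Counterexamples (restrictor triples failing the scope): 0.

0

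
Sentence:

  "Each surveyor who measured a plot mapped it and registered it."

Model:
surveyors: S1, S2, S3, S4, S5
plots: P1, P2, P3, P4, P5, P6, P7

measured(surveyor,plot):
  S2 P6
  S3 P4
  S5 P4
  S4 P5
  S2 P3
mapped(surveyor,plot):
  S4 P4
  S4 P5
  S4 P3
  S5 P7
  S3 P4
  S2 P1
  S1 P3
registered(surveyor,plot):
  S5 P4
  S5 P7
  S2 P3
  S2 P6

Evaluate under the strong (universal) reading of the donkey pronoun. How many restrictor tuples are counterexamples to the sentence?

"it" takes "a plot" as antecedent — a donkey pronoun bound across the clause boundary.
Strong reading: for every (s,p) with measured(s,p), mapped(s,p) ∧ registered(s,p).
Restrictor pairs: (S2,P3) ✗  (S2,P6) ✗  (S3,P4) ✗  (S4,P5) ✗  (S5,P4) ✗
Counterexamples (restrictor pairs failing the scope): 5.

5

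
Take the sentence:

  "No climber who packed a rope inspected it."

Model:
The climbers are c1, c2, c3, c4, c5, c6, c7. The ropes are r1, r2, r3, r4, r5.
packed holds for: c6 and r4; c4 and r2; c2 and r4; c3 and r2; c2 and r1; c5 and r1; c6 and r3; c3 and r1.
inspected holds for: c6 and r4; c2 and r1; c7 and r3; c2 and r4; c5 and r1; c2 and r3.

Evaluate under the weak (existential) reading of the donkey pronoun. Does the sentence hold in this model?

False

"it" takes "a rope" as antecedent — a donkey pronoun bound across the clause boundary.
Truth condition: for no (c,r) with packed(c,r) does inspected(c,r) hold.
Restrictor pairs — does the scope hold? (c2,r1):holds  (c2,r4):holds  (c3,r1):fails  (c3,r2):fails  (c4,r2):fails  (c5,r1):holds  (c6,r3):fails  (c6,r4):holds
Scope holds for 4 pair(s), so the sentence is false.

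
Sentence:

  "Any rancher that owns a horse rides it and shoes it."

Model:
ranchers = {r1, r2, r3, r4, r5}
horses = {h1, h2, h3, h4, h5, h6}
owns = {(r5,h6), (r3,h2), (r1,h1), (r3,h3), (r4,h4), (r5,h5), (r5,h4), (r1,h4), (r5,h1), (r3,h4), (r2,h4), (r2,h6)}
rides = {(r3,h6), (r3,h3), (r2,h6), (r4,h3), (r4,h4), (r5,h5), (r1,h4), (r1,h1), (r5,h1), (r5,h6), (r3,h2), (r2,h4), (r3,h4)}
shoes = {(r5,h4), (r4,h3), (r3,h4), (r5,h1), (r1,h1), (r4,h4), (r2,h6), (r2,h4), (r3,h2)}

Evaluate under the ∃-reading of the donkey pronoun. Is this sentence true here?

True

"it" takes "a horse" as antecedent — a donkey pronoun bound across the clause boundary.
Weak reading: every rancher r with some owns-horse has at least one owns-horse h such that rides(r,h) ∧ shoes(r,h).
Per rancher: r1:✓  r2:✓  r3:✓  r4:✓  r5:✓
Every rancher in the restrictor has a witness.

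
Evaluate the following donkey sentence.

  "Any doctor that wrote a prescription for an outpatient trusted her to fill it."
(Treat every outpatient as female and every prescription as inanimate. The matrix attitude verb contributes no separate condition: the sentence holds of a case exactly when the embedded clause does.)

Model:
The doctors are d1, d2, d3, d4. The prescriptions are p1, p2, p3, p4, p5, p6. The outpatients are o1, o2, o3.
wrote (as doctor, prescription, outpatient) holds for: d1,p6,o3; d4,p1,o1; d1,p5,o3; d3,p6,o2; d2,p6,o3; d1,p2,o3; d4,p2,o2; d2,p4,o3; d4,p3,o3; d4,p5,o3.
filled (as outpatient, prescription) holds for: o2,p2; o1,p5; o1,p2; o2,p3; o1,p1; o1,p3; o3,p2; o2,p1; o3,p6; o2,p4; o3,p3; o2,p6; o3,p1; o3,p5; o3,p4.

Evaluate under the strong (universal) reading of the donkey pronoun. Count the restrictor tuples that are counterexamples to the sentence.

"her" takes "an outpatient" as antecedent and "it" takes "a prescription"; both are donkey pronouns co-varying with the restrictor.
Strong reading: for every (d,p,o) with wrote(d,p,o), filled(o,p).
Restrictor triples: (d1,p2,o3)→filled(o3,p2) ✓  (d1,p5,o3)→filled(o3,p5) ✓  (d1,p6,o3)→filled(o3,p6) ✓  (d2,p4,o3)→filled(o3,p4) ✓  (d2,p6,o3)→filled(o3,p6) ✓  (d3,p6,o2)→filled(o2,p6) ✓  (d4,p1,o1)→filled(o1,p1) ✓  (d4,p2,o2)→filled(o2,p2) ✓  (d4,p3,o3)→filled(o3,p3) ✓  (d4,p5,o3)→filled(o3,p5) ✓
Counterexamples (restrictor triples failing the scope): 0.

0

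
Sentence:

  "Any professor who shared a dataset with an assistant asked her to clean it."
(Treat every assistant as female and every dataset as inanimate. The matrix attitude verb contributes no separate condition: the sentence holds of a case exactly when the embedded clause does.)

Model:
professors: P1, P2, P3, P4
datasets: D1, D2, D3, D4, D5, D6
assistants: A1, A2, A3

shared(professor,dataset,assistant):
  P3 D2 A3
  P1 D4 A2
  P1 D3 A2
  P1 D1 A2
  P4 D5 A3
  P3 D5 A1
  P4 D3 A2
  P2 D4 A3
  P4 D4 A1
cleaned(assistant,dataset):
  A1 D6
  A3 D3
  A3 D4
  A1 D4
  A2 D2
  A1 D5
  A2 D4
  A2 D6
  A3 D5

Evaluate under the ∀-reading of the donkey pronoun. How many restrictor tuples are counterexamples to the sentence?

4

"her" takes "an assistant" as antecedent and "it" takes "a dataset"; both are donkey pronouns co-varying with the restrictor.
Strong reading: for every (p,d,a) with shared(p,d,a), cleaned(a,d).
Restrictor triples: (P1,D1,A2)→cleaned(A2,D1) ✗  (P1,D3,A2)→cleaned(A2,D3) ✗  (P1,D4,A2)→cleaned(A2,D4) ✓  (P2,D4,A3)→cleaned(A3,D4) ✓  (P3,D2,A3)→cleaned(A3,D2) ✗  (P3,D5,A1)→cleaned(A1,D5) ✓  (P4,D3,A2)→cleaned(A2,D3) ✗  (P4,D4,A1)→cleaned(A1,D4) ✓  (P4,D5,A3)→cleaned(A3,D5) ✓
Counterexamples (restrictor triples failing the scope): 4.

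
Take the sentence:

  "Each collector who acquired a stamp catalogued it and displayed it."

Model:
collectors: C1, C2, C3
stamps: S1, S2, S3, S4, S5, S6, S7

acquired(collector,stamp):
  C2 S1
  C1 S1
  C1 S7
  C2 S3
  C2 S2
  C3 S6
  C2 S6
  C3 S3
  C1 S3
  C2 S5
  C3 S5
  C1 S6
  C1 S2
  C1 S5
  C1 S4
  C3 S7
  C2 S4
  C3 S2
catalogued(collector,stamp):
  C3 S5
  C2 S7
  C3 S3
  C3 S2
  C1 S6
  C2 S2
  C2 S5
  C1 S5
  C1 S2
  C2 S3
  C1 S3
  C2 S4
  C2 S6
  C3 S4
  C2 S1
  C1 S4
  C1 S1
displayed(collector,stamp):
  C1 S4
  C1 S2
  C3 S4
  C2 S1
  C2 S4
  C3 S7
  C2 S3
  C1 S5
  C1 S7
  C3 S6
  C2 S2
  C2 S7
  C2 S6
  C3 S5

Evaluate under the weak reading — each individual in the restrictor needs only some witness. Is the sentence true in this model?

"it" takes "a stamp" as antecedent — a donkey pronoun bound across the clause boundary.
Weak reading: every collector c with some acquired-stamp has at least one acquired-stamp s such that catalogued(c,s) ∧ displayed(c,s).
Per collector: C1:✓  C2:✓  C3:✓
Every collector in the restrictor has a witness.

True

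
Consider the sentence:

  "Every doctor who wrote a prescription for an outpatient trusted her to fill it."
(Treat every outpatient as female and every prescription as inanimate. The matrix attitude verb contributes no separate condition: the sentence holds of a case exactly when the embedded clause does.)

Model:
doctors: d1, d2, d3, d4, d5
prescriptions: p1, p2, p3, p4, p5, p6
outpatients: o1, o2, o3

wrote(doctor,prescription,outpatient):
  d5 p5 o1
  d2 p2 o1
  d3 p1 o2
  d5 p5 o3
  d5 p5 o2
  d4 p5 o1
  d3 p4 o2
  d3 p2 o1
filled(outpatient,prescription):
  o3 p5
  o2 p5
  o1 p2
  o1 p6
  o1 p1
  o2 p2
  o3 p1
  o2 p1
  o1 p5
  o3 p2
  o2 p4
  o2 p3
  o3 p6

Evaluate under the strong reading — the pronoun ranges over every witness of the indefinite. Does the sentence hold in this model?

True

"her" takes "an outpatient" as antecedent and "it" takes "a prescription"; both are donkey pronouns co-varying with the restrictor.
Strong reading: for every (d,p,o) with wrote(d,p,o), filled(o,p).
Restrictor triples: (d2,p2,o1)→filled(o1,p2) ✓  (d3,p1,o2)→filled(o2,p1) ✓  (d3,p2,o1)→filled(o1,p2) ✓  (d3,p4,o2)→filled(o2,p4) ✓  (d4,p5,o1)→filled(o1,p5) ✓  (d5,p5,o1)→filled(o1,p5) ✓  (d5,p5,o2)→filled(o2,p5) ✓  (d5,p5,o3)→filled(o3,p5) ✓
Every restrictor triple satisfies the scope.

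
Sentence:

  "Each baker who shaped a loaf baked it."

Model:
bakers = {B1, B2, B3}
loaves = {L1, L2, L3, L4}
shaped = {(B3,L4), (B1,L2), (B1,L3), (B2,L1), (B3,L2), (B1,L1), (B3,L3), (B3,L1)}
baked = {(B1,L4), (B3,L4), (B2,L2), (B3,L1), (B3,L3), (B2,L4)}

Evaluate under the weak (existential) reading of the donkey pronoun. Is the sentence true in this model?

False

"it" takes "a loaf" as antecedent — a donkey pronoun bound across the clause boundary.
Weak reading: every baker b with some shaped-loaf has at least one shaped-loaf l such that baked(b,l).
Per baker: B1:✗  B2:✗  B3:✓
B1 has no witness among its shaped-loaves.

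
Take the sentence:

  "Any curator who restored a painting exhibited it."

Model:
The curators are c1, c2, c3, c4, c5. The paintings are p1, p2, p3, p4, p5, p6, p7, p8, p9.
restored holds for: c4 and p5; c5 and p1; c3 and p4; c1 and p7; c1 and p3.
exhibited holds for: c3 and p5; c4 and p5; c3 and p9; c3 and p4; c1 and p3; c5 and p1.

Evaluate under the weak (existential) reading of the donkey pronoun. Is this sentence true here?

True

"it" takes "a painting" as antecedent — a donkey pronoun bound across the clause boundary.
Weak reading: every curator c with some restored-painting has at least one restored-painting p such that exhibited(c,p).
Per curator: c1:✓  c3:✓  c4:✓  c5:✓
Every curator in the restrictor has a witness.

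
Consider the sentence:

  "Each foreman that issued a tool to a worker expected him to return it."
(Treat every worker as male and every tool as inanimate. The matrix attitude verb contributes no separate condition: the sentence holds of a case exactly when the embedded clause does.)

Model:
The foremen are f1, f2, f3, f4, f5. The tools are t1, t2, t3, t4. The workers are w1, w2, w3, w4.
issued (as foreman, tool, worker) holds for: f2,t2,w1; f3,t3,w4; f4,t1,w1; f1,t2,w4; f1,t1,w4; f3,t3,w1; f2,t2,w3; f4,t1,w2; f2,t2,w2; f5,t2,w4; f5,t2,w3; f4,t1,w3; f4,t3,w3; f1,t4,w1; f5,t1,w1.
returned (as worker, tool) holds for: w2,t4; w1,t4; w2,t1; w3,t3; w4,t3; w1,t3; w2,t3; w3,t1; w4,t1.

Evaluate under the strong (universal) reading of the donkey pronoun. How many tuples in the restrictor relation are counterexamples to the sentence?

8

"him" takes "a worker" as antecedent and "it" takes "a tool"; both are donkey pronouns co-varying with the restrictor.
Strong reading: for every (f,t,w) with issued(f,t,w), returned(w,t).
Restrictor triples: (f1,t1,w4)→returned(w4,t1) ✓  (f1,t2,w4)→returned(w4,t2) ✗  (f1,t4,w1)→returned(w1,t4) ✓  (f2,t2,w1)→returned(w1,t2) ✗  (f2,t2,w2)→returned(w2,t2) ✗  (f2,t2,w3)→returned(w3,t2) ✗  (f3,t3,w1)→returned(w1,t3) ✓  (f3,t3,w4)→returned(w4,t3) ✓  (f4,t1,w1)→returned(w1,t1) ✗  (f4,t1,w2)→returned(w2,t1) ✓  (f4,t1,w3)→returned(w3,t1) ✓  (f4,t3,w3)→returned(w3,t3) ✓  (f5,t1,w1)→returned(w1,t1) ✗  (f5,t2,w3)→returned(w3,t2) ✗  (f5,t2,w4)→returned(w4,t2) ✗
Counterexamples (restrictor triples failing the scope): 8.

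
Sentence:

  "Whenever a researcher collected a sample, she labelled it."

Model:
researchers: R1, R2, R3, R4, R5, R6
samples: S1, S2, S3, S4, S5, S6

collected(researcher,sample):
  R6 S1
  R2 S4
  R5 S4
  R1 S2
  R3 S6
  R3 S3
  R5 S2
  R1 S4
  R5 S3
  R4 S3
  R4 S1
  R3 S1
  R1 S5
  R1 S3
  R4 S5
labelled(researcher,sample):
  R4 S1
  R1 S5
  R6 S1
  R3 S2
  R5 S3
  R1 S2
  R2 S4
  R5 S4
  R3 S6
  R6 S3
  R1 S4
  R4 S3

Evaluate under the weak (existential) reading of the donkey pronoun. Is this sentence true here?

True

"it" takes "a sample" as antecedent — a donkey pronoun bound across the clause boundary.
Weak reading: every researcher r with some collected-sample has at least one collected-sample s such that labelled(r,s).
Per researcher: R1:✓  R2:✓  R3:✓  R4:✓  R5:✓  R6:✓
Every researcher in the restrictor has a witness.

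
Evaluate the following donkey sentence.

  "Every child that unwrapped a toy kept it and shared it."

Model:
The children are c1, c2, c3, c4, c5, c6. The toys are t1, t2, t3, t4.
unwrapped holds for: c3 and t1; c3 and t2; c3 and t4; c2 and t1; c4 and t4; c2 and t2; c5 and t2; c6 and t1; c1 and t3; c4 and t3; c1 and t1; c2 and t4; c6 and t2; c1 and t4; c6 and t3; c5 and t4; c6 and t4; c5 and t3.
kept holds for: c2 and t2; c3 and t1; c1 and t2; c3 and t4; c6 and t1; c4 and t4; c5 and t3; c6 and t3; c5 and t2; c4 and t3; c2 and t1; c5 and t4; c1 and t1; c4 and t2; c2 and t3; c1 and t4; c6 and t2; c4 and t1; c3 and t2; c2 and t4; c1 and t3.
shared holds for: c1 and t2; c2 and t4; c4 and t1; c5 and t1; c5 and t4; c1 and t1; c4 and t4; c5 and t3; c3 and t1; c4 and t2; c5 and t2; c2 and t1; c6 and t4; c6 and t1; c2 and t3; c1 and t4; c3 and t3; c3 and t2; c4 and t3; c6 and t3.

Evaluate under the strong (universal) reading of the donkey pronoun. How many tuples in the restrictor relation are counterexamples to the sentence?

"it" takes "a toy" as antecedent — a donkey pronoun bound across the clause boundary.
Strong reading: for every (c,t) with unwrapped(c,t), kept(c,t) ∧ shared(c,t).
Restrictor pairs: (c1,t1) ✓  (c1,t3) ✗  (c1,t4) ✓  (c2,t1) ✓  (c2,t2) ✗  (c2,t4) ✓  (c3,t1) ✓  (c3,t2) ✓  (c3,t4) ✗  (c4,t3) ✓  (c4,t4) ✓  (c5,t2) ✓  (c5,t3) ✓  (c5,t4) ✓  (c6,t1) ✓  (c6,t2) ✗  (c6,t3) ✓  (c6,t4) ✗
Counterexamples (restrictor pairs failing the scope): 5.

5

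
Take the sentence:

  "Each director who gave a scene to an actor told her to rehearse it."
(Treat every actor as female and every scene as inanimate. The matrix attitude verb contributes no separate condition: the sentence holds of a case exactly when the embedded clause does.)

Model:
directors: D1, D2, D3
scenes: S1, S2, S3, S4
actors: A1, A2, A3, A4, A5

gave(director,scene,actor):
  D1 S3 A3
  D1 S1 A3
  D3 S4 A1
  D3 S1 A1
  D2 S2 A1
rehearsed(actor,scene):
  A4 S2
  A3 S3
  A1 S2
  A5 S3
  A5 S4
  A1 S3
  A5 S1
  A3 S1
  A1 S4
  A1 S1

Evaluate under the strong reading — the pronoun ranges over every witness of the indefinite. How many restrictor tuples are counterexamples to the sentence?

"her" takes "an actor" as antecedent and "it" takes "a scene"; both are donkey pronouns co-varying with the restrictor.
Strong reading: for every (d,s,a) with gave(d,s,a), rehearsed(a,s).
Restrictor triples: (D1,S1,A3)→rehearsed(A3,S1) ✓  (D1,S3,A3)→rehearsed(A3,S3) ✓  (D2,S2,A1)→rehearsed(A1,S2) ✓  (D3,S1,A1)→rehearsed(A1,S1) ✓  (D3,S4,A1)→rehearsed(A1,S4) ✓
Counterexamples (restrictor triples failing the scope): 0.

0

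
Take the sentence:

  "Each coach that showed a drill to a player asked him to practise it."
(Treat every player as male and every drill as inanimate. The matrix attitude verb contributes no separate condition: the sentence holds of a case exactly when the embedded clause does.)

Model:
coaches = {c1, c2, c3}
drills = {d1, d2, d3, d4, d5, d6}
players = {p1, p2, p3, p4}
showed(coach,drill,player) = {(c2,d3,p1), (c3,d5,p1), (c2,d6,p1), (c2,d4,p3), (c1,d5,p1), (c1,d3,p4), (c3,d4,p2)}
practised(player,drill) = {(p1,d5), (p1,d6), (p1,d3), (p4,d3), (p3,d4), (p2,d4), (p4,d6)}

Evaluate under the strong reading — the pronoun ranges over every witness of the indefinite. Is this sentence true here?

True

"him" takes "a player" as antecedent and "it" takes "a drill"; both are donkey pronouns co-varying with the restrictor.
Strong reading: for every (c,d,p) with showed(c,d,p), practised(p,d).
Restrictor triples: (c1,d3,p4)→practised(p4,d3) ✓  (c1,d5,p1)→practised(p1,d5) ✓  (c2,d3,p1)→practised(p1,d3) ✓  (c2,d4,p3)→practised(p3,d4) ✓  (c2,d6,p1)→practised(p1,d6) ✓  (c3,d4,p2)→practised(p2,d4) ✓  (c3,d5,p1)→practised(p1,d5) ✓
Every restrictor triple satisfies the scope.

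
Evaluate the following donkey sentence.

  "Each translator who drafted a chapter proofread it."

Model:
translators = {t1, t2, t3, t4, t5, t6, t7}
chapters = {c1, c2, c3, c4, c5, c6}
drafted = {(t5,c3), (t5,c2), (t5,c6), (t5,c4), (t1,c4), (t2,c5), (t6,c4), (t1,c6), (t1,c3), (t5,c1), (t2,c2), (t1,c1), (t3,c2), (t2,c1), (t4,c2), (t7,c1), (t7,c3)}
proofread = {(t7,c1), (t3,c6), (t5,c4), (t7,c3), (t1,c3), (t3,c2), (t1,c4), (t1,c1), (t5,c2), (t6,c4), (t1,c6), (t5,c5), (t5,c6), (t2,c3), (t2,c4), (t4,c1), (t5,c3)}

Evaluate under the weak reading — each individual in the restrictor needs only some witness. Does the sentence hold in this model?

False

"it" takes "a chapter" as antecedent — a donkey pronoun bound across the clause boundary.
Weak reading: every translator t with some drafted-chapter has at least one drafted-chapter c such that proofread(t,c).
Per translator: t1:✓  t2:✗  t3:✓  t4:✗  t5:✓  t6:✓  t7:✓
t2 has no witness among its drafted-chapters.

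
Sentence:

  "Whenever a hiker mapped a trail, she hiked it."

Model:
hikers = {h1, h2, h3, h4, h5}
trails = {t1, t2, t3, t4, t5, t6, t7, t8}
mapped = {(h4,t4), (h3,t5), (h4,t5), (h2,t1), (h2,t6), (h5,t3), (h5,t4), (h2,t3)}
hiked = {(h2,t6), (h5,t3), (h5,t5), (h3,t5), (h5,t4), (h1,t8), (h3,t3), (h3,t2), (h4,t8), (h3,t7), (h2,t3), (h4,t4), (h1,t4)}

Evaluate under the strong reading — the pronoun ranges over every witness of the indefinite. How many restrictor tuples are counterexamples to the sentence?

2

"it" takes "a trail" as antecedent — a donkey pronoun bound across the clause boundary.
Strong reading: for every (h,t) with mapped(h,t), hiked(h,t).
Restrictor pairs: (h2,t1) ✗  (h2,t3) ✓  (h2,t6) ✓  (h3,t5) ✓  (h4,t4) ✓  (h4,t5) ✗  (h5,t3) ✓  (h5,t4) ✓
Counterexamples (restrictor pairs failing the scope): 2.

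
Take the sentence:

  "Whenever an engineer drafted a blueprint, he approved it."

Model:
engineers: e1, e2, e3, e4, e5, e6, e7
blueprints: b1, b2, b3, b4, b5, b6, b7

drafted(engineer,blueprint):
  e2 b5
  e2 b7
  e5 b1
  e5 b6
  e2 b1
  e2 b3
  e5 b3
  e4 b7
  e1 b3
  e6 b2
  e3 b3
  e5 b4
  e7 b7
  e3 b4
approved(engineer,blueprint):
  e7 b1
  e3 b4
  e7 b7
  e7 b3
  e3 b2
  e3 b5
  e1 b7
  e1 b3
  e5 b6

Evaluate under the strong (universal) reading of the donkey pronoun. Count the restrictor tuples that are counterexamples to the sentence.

"it" takes "a blueprint" as antecedent — a donkey pronoun bound across the clause boundary.
Strong reading: for every (e,b) with drafted(e,b), approved(e,b).
Restrictor pairs: (e1,b3) ✓  (e2,b1) ✗  (e2,b3) ✗  (e2,b5) ✗  (e2,b7) ✗  (e3,b3) ✗  (e3,b4) ✓  (e4,b7) ✗  (e5,b1) ✗  (e5,b3) ✗  (e5,b4) ✗  (e5,b6) ✓  (e6,b2) ✗  (e7,b7) ✓
Counterexamples (restrictor pairs failing the scope): 10.

10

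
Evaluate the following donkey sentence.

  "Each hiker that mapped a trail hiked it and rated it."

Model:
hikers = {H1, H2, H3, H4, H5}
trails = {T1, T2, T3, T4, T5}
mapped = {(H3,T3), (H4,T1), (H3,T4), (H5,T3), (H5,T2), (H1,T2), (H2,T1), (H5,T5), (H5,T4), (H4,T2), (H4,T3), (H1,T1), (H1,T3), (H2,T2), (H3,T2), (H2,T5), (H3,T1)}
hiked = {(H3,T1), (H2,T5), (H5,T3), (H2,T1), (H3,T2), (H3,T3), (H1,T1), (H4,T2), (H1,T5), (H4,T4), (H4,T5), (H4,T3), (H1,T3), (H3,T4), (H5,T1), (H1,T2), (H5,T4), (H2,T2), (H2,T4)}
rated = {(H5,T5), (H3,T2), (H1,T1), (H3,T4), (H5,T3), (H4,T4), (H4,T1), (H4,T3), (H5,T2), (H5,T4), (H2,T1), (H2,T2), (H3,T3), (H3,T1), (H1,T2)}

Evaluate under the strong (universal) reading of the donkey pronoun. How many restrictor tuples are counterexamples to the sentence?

"it" takes "a trail" as antecedent — a donkey pronoun bound across the clause boundary.
Strong reading: for every (h,t) with mapped(h,t), hiked(h,t) ∧ rated(h,t).
Restrictor pairs: (H1,T1) ✓  (H1,T2) ✓  (H1,T3) ✗  (H2,T1) ✓  (H2,T2) ✓  (H2,T5) ✗  (H3,T1) ✓  (H3,T2) ✓  (H3,T3) ✓  (H3,T4) ✓  (H4,T1) ✗  (H4,T2) ✗  (H4,T3) ✓  (H5,T2) ✗  (H5,T3) ✓  (H5,T4) ✓  (H5,T5) ✗
Counterexamples (restrictor pairs failing the scope): 6.

6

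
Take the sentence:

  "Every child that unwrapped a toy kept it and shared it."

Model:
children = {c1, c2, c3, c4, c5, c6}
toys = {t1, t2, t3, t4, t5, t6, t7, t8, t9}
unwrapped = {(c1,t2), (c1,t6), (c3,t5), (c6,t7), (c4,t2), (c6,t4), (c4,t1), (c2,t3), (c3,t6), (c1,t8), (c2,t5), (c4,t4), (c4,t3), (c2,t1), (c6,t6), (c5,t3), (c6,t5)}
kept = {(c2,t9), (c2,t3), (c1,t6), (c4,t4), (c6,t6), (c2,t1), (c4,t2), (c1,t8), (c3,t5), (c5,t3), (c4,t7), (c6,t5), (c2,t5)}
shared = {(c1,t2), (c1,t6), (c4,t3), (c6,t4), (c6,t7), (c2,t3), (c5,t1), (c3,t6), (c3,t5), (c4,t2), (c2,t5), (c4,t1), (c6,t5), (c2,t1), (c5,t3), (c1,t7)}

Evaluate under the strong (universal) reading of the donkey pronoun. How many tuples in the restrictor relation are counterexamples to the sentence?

9

"it" takes "a toy" as antecedent — a donkey pronoun bound across the clause boundary.
Strong reading: for every (c,t) with unwrapped(c,t), kept(c,t) ∧ shared(c,t).
Restrictor pairs: (c1,t2) ✗  (c1,t6) ✓  (c1,t8) ✗  (c2,t1) ✓  (c2,t3) ✓  (c2,t5) ✓  (c3,t5) ✓  (c3,t6) ✗  (c4,t1) ✗  (c4,t2) ✓  (c4,t3) ✗  (c4,t4) ✗  (c5,t3) ✓  (c6,t4) ✗  (c6,t5) ✓  (c6,t6) ✗  (c6,t7) ✗
Counterexamples (restrictor pairs failing the scope): 9.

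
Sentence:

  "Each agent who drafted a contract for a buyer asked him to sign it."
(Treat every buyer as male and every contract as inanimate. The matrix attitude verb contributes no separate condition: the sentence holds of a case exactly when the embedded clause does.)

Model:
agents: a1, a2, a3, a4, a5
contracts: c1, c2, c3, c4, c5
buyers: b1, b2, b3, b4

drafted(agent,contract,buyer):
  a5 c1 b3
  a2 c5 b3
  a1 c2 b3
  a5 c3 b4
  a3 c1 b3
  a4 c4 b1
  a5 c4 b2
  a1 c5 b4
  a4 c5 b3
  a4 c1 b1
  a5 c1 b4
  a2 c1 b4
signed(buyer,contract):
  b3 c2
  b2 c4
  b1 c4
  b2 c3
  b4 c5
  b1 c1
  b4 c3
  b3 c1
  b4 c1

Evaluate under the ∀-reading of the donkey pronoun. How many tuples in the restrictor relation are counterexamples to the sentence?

2

"him" takes "a buyer" as antecedent and "it" takes "a contract"; both are donkey pronouns co-varying with the restrictor.
Strong reading: for every (a,c,b) with drafted(a,c,b), signed(b,c).
Restrictor triples: (a1,c2,b3)→signed(b3,c2) ✓  (a1,c5,b4)→signed(b4,c5) ✓  (a2,c1,b4)→signed(b4,c1) ✓  (a2,c5,b3)→signed(b3,c5) ✗  (a3,c1,b3)→signed(b3,c1) ✓  (a4,c1,b1)→signed(b1,c1) ✓  (a4,c4,b1)→signed(b1,c4) ✓  (a4,c5,b3)→signed(b3,c5) ✗  (a5,c1,b3)→signed(b3,c1) ✓  (a5,c1,b4)→signed(b4,c1) ✓  (a5,c3,b4)→signed(b4,c3) ✓  (a5,c4,b2)→signed(b2,c4) ✓
Counterexamples (restrictor triples failing the scope): 2.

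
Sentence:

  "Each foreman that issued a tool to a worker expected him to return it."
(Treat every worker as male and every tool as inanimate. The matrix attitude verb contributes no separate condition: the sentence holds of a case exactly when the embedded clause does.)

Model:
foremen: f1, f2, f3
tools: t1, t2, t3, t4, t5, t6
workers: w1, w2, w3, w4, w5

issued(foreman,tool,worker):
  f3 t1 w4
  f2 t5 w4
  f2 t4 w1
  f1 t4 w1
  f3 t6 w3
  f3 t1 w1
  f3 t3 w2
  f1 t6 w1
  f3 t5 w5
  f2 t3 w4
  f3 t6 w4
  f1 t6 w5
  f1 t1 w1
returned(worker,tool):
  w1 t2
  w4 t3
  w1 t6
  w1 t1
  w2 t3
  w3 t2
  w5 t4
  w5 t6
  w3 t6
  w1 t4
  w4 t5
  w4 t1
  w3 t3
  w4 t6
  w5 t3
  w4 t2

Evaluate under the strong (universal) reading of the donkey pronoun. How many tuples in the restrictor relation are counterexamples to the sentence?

1

"him" takes "a worker" as antecedent and "it" takes "a tool"; both are donkey pronouns co-varying with the restrictor.
Strong reading: for every (f,t,w) with issued(f,t,w), returned(w,t).
Restrictor triples: (f1,t1,w1)→returned(w1,t1) ✓  (f1,t4,w1)→returned(w1,t4) ✓  (f1,t6,w1)→returned(w1,t6) ✓  (f1,t6,w5)→returned(w5,t6) ✓  (f2,t3,w4)→returned(w4,t3) ✓  (f2,t4,w1)→returned(w1,t4) ✓  (f2,t5,w4)→returned(w4,t5) ✓  (f3,t1,w1)→returned(w1,t1) ✓  (f3,t1,w4)→returned(w4,t1) ✓  (f3,t3,w2)→returned(w2,t3) ✓  (f3,t5,w5)→returned(w5,t5) ✗  (f3,t6,w3)→returned(w3,t6) ✓  (f3,t6,w4)→returned(w4,t6) ✓
Counterexamples (restrictor triples failing the scope): 1.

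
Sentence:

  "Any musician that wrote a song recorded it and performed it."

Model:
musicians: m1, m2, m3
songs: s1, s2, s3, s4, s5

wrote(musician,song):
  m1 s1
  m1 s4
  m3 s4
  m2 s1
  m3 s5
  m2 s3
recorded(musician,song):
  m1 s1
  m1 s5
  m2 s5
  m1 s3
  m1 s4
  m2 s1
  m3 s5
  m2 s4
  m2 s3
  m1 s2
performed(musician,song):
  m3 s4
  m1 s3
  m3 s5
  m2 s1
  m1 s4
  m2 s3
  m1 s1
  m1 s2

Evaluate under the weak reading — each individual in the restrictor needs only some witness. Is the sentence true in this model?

"it" takes "a song" as antecedent — a donkey pronoun bound across the clause boundary.
Weak reading: every musician m with some wrote-song has at least one wrote-song s such that recorded(m,s) ∧ performed(m,s).
Per musician: m1:✓  m2:✓  m3:✓
Every musician in the restrictor has a witness.

True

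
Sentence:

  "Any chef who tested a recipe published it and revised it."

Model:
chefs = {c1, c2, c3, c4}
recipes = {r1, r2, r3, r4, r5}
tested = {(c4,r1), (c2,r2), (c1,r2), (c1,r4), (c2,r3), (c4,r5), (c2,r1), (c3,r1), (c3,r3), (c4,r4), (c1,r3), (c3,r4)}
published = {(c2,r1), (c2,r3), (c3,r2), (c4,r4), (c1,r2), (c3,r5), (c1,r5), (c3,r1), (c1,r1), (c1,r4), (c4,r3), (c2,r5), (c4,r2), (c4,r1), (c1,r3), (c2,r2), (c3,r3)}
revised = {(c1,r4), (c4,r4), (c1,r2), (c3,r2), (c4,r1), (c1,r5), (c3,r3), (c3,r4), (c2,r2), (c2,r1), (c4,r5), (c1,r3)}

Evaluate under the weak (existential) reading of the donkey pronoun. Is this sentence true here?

"it" takes "a recipe" as antecedent — a donkey pronoun bound across the clause boundary.
Weak reading: every chef c with some tested-recipe has at least one tested-recipe r such that published(c,r) ∧ revised(c,r).
Per chef: c1:✓  c2:✓  c3:✓  c4:✓
Every chef in the restrictor has a witness.

True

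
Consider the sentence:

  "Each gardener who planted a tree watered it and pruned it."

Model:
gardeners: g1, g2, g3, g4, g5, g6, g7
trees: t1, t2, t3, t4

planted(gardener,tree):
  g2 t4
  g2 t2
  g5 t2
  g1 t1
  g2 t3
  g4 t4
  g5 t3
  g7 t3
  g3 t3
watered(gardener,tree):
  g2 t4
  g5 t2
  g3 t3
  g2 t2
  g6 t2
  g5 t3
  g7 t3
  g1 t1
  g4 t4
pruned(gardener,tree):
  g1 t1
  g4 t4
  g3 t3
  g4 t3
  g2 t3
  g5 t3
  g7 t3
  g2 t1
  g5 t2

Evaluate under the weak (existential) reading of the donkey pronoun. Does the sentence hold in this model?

"it" takes "a tree" as antecedent — a donkey pronoun bound across the clause boundary.
Weak reading: every gardener g with some planted-tree has at least one planted-tree t such that watered(g,t) ∧ pruned(g,t).
Per gardener: g1:✓  g2:✗  g3:✓  g4:✓  g5:✓  g7:✓
g2 has no witness among its planted-trees.

False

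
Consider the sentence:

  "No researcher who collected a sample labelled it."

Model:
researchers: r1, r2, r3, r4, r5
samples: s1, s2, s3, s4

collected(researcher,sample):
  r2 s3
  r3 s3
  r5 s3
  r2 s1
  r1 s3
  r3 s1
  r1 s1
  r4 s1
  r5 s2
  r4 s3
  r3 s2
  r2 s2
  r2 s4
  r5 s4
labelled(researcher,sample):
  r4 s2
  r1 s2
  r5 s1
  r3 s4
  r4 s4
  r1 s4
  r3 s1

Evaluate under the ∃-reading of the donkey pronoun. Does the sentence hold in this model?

False

"it" takes "a sample" as antecedent — a donkey pronoun bound across the clause boundary.
Truth condition: for no (r,s) with collected(r,s) does labelled(r,s) hold.
Restrictor pairs — does the scope hold? (r1,s1):fails  (r1,s3):fails  (r2,s1):fails  (r2,s2):fails  (r2,s3):fails  (r2,s4):fails  (r3,s1):holds  (r3,s2):fails  (r3,s3):fails  (r4,s1):fails  (r4,s3):fails  (r5,s2):fails  (r5,s3):fails  (r5,s4):fails
Scope holds for 1 pair(s), so the sentence is false.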